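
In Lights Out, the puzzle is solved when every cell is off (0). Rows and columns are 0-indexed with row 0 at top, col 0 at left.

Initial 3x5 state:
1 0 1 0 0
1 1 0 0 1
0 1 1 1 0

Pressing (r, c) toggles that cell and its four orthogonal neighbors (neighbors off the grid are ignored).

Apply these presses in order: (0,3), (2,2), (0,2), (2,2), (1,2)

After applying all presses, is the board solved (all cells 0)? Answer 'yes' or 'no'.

After press 1 at (0,3):
1 0 0 1 1
1 1 0 1 1
0 1 1 1 0

After press 2 at (2,2):
1 0 0 1 1
1 1 1 1 1
0 0 0 0 0

After press 3 at (0,2):
1 1 1 0 1
1 1 0 1 1
0 0 0 0 0

After press 4 at (2,2):
1 1 1 0 1
1 1 1 1 1
0 1 1 1 0

After press 5 at (1,2):
1 1 0 0 1
1 0 0 0 1
0 1 0 1 0

Lights still on: 7

Answer: no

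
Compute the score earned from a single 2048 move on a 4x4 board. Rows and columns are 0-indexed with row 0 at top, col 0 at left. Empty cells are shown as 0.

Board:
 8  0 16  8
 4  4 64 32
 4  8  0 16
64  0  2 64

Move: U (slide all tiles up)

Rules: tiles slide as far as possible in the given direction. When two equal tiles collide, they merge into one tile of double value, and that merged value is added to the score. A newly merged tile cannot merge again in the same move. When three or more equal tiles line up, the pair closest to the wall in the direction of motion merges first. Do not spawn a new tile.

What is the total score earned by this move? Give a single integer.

Slide up:
col 0: [8, 4, 4, 64] -> [8, 8, 64, 0]  score +8 (running 8)
col 1: [0, 4, 8, 0] -> [4, 8, 0, 0]  score +0 (running 8)
col 2: [16, 64, 0, 2] -> [16, 64, 2, 0]  score +0 (running 8)
col 3: [8, 32, 16, 64] -> [8, 32, 16, 64]  score +0 (running 8)
Board after move:
 8  4 16  8
 8  8 64 32
64  0  2 16
 0  0  0 64

Answer: 8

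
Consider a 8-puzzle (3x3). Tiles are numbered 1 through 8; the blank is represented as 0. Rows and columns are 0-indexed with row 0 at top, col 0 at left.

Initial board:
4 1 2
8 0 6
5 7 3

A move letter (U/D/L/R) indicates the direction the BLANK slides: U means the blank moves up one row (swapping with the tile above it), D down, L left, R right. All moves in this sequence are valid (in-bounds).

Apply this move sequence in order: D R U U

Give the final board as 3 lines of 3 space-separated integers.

Answer: 4 1 0
8 7 2
5 3 6

Derivation:
After move 1 (D):
4 1 2
8 7 6
5 0 3

After move 2 (R):
4 1 2
8 7 6
5 3 0

After move 3 (U):
4 1 2
8 7 0
5 3 6

After move 4 (U):
4 1 0
8 7 2
5 3 6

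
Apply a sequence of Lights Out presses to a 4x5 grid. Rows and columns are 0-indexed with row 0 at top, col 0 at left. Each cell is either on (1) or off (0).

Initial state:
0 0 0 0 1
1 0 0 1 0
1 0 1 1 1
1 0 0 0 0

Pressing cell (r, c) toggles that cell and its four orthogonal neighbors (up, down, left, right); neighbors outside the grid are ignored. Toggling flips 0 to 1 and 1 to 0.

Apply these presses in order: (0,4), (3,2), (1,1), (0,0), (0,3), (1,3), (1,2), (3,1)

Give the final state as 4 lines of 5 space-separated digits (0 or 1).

After press 1 at (0,4):
0 0 0 1 0
1 0 0 1 1
1 0 1 1 1
1 0 0 0 0

After press 2 at (3,2):
0 0 0 1 0
1 0 0 1 1
1 0 0 1 1
1 1 1 1 0

After press 3 at (1,1):
0 1 0 1 0
0 1 1 1 1
1 1 0 1 1
1 1 1 1 0

After press 4 at (0,0):
1 0 0 1 0
1 1 1 1 1
1 1 0 1 1
1 1 1 1 0

After press 5 at (0,3):
1 0 1 0 1
1 1 1 0 1
1 1 0 1 1
1 1 1 1 0

After press 6 at (1,3):
1 0 1 1 1
1 1 0 1 0
1 1 0 0 1
1 1 1 1 0

After press 7 at (1,2):
1 0 0 1 1
1 0 1 0 0
1 1 1 0 1
1 1 1 1 0

After press 8 at (3,1):
1 0 0 1 1
1 0 1 0 0
1 0 1 0 1
0 0 0 1 0

Answer: 1 0 0 1 1
1 0 1 0 0
1 0 1 0 1
0 0 0 1 0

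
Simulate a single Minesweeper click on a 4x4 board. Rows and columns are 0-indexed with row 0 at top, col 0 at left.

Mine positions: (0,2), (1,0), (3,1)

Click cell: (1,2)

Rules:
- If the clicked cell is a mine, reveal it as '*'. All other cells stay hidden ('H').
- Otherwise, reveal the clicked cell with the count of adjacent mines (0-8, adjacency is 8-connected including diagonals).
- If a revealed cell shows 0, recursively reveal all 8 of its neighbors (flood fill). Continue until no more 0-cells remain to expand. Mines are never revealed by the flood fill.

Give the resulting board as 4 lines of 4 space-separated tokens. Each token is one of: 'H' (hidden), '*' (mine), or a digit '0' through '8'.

H H H H
H H 1 H
H H H H
H H H H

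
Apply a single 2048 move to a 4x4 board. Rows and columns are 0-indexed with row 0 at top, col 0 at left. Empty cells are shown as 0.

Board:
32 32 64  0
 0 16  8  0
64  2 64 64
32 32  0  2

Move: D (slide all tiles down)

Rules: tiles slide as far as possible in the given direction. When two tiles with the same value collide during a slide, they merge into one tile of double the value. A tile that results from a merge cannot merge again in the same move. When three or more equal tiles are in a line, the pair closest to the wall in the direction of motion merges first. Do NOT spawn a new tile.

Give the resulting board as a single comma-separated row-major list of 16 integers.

Slide down:
col 0: [32, 0, 64, 32] -> [0, 32, 64, 32]
col 1: [32, 16, 2, 32] -> [32, 16, 2, 32]
col 2: [64, 8, 64, 0] -> [0, 64, 8, 64]
col 3: [0, 0, 64, 2] -> [0, 0, 64, 2]

Answer: 0, 32, 0, 0, 32, 16, 64, 0, 64, 2, 8, 64, 32, 32, 64, 2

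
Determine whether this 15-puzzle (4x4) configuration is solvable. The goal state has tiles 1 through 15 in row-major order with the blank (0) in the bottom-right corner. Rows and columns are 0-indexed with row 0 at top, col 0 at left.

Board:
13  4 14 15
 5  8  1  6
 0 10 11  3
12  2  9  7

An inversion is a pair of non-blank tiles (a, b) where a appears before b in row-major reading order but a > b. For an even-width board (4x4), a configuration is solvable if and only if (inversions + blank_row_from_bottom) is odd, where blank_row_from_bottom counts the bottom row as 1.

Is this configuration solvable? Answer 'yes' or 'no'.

Inversions: 60
Blank is in row 2 (0-indexed from top), which is row 2 counting from the bottom (bottom = 1).
60 + 2 = 62, which is even, so the puzzle is not solvable.

Answer: no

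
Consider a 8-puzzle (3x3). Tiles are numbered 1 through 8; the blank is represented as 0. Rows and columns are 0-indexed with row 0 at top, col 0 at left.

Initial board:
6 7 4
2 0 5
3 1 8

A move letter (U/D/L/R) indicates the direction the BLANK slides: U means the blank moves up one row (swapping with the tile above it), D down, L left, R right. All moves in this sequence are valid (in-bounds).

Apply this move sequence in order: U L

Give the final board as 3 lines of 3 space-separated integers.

After move 1 (U):
6 0 4
2 7 5
3 1 8

After move 2 (L):
0 6 4
2 7 5
3 1 8

Answer: 0 6 4
2 7 5
3 1 8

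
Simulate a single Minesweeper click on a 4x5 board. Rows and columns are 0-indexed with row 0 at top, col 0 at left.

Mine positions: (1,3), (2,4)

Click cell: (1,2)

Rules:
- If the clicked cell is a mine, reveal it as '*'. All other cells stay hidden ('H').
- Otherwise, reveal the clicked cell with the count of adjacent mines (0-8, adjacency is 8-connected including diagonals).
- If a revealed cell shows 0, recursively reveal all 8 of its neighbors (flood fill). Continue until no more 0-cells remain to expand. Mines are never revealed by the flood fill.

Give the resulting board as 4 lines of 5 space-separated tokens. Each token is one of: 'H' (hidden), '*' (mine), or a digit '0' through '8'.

H H H H H
H H 1 H H
H H H H H
H H H H H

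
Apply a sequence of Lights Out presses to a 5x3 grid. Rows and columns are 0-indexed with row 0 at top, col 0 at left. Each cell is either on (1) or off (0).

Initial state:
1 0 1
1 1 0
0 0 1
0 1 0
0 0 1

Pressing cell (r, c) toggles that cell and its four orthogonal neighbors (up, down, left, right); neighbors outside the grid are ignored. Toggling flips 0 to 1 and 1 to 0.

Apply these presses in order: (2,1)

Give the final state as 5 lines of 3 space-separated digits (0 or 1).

Answer: 1 0 1
1 0 0
1 1 0
0 0 0
0 0 1

Derivation:
After press 1 at (2,1):
1 0 1
1 0 0
1 1 0
0 0 0
0 0 1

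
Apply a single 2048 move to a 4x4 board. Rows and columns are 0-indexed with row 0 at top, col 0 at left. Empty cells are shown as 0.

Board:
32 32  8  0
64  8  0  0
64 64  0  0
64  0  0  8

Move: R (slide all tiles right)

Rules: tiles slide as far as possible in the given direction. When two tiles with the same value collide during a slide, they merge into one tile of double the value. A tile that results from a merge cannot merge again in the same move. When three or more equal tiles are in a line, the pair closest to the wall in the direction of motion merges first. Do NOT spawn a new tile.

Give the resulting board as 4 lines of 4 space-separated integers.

Slide right:
row 0: [32, 32, 8, 0] -> [0, 0, 64, 8]
row 1: [64, 8, 0, 0] -> [0, 0, 64, 8]
row 2: [64, 64, 0, 0] -> [0, 0, 0, 128]
row 3: [64, 0, 0, 8] -> [0, 0, 64, 8]

Answer:   0   0  64   8
  0   0  64   8
  0   0   0 128
  0   0  64   8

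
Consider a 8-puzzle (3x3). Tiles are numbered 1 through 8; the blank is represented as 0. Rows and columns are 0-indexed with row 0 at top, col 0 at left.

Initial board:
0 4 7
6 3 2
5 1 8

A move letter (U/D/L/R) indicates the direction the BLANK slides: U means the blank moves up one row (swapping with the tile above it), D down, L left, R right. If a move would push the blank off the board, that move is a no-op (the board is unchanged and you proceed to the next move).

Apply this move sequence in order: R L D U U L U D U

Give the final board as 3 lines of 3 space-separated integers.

After move 1 (R):
4 0 7
6 3 2
5 1 8

After move 2 (L):
0 4 7
6 3 2
5 1 8

After move 3 (D):
6 4 7
0 3 2
5 1 8

After move 4 (U):
0 4 7
6 3 2
5 1 8

After move 5 (U):
0 4 7
6 3 2
5 1 8

After move 6 (L):
0 4 7
6 3 2
5 1 8

After move 7 (U):
0 4 7
6 3 2
5 1 8

After move 8 (D):
6 4 7
0 3 2
5 1 8

After move 9 (U):
0 4 7
6 3 2
5 1 8

Answer: 0 4 7
6 3 2
5 1 8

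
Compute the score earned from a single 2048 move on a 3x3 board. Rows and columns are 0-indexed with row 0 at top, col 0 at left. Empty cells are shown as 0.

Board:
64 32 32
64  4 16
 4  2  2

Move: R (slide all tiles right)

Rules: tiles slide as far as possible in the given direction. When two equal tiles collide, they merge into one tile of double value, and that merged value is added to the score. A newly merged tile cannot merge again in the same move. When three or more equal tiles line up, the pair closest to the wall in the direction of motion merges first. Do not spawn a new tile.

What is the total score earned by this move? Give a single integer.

Slide right:
row 0: [64, 32, 32] -> [0, 64, 64]  score +64 (running 64)
row 1: [64, 4, 16] -> [64, 4, 16]  score +0 (running 64)
row 2: [4, 2, 2] -> [0, 4, 4]  score +4 (running 68)
Board after move:
 0 64 64
64  4 16
 0  4  4

Answer: 68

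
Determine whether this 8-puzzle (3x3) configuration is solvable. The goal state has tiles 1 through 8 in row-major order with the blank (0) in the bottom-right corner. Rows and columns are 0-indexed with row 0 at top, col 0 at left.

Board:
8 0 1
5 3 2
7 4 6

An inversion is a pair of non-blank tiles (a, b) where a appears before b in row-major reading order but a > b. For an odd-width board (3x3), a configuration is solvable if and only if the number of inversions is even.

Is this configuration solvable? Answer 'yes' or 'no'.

Inversions (pairs i<j in row-major order where tile[i] > tile[j] > 0): 13
13 is odd, so the puzzle is not solvable.

Answer: no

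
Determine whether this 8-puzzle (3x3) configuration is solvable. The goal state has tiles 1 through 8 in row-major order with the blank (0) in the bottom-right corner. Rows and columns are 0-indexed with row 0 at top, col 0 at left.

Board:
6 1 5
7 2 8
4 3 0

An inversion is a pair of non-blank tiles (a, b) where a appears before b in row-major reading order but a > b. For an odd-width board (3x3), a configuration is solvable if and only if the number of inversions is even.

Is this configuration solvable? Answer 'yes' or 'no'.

Answer: yes

Derivation:
Inversions (pairs i<j in row-major order where tile[i] > tile[j] > 0): 14
14 is even, so the puzzle is solvable.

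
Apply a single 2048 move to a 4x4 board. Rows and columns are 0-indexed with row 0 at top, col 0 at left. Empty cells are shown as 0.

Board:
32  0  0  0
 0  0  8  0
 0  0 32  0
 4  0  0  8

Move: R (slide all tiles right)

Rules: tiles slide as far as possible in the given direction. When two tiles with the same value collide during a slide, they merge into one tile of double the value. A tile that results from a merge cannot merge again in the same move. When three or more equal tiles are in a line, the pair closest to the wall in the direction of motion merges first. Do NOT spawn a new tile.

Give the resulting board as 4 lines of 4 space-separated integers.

Slide right:
row 0: [32, 0, 0, 0] -> [0, 0, 0, 32]
row 1: [0, 0, 8, 0] -> [0, 0, 0, 8]
row 2: [0, 0, 32, 0] -> [0, 0, 0, 32]
row 3: [4, 0, 0, 8] -> [0, 0, 4, 8]

Answer:  0  0  0 32
 0  0  0  8
 0  0  0 32
 0  0  4  8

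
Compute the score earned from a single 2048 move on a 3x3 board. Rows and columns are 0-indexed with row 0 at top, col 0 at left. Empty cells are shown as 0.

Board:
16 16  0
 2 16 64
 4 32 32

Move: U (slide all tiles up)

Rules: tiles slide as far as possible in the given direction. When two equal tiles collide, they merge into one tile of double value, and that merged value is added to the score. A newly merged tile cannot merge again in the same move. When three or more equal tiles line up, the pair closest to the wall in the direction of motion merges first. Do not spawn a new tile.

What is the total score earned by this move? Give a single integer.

Answer: 32

Derivation:
Slide up:
col 0: [16, 2, 4] -> [16, 2, 4]  score +0 (running 0)
col 1: [16, 16, 32] -> [32, 32, 0]  score +32 (running 32)
col 2: [0, 64, 32] -> [64, 32, 0]  score +0 (running 32)
Board after move:
16 32 64
 2 32 32
 4  0  0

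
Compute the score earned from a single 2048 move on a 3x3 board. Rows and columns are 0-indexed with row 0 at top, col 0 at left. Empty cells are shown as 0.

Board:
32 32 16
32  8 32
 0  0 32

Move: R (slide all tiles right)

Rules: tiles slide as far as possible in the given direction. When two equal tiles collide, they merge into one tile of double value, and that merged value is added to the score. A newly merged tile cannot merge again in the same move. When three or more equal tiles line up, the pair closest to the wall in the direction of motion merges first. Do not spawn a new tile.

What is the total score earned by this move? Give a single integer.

Answer: 64

Derivation:
Slide right:
row 0: [32, 32, 16] -> [0, 64, 16]  score +64 (running 64)
row 1: [32, 8, 32] -> [32, 8, 32]  score +0 (running 64)
row 2: [0, 0, 32] -> [0, 0, 32]  score +0 (running 64)
Board after move:
 0 64 16
32  8 32
 0  0 32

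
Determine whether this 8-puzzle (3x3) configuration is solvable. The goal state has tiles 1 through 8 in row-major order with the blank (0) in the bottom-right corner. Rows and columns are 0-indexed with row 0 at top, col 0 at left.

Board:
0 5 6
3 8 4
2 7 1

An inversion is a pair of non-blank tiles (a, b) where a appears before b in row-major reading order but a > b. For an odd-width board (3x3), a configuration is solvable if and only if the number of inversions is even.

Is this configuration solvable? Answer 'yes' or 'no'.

Inversions (pairs i<j in row-major order where tile[i] > tile[j] > 0): 18
18 is even, so the puzzle is solvable.

Answer: yes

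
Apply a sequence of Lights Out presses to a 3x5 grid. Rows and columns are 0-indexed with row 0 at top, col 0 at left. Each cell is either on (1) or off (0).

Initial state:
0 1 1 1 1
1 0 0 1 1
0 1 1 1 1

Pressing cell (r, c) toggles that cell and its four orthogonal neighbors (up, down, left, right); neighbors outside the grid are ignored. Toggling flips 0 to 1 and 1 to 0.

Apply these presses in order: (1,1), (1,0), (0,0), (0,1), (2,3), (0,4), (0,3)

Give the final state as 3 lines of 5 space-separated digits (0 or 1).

After press 1 at (1,1):
0 0 1 1 1
0 1 1 1 1
0 0 1 1 1

After press 2 at (1,0):
1 0 1 1 1
1 0 1 1 1
1 0 1 1 1

After press 3 at (0,0):
0 1 1 1 1
0 0 1 1 1
1 0 1 1 1

After press 4 at (0,1):
1 0 0 1 1
0 1 1 1 1
1 0 1 1 1

After press 5 at (2,3):
1 0 0 1 1
0 1 1 0 1
1 0 0 0 0

After press 6 at (0,4):
1 0 0 0 0
0 1 1 0 0
1 0 0 0 0

After press 7 at (0,3):
1 0 1 1 1
0 1 1 1 0
1 0 0 0 0

Answer: 1 0 1 1 1
0 1 1 1 0
1 0 0 0 0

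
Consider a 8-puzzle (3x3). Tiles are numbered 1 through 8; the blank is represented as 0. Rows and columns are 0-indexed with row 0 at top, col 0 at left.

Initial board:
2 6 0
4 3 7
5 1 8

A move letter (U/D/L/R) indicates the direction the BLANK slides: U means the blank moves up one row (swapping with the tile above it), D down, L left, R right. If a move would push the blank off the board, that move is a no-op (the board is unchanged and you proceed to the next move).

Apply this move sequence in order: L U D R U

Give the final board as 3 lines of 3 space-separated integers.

Answer: 2 3 0
4 7 6
5 1 8

Derivation:
After move 1 (L):
2 0 6
4 3 7
5 1 8

After move 2 (U):
2 0 6
4 3 7
5 1 8

After move 3 (D):
2 3 6
4 0 7
5 1 8

After move 4 (R):
2 3 6
4 7 0
5 1 8

After move 5 (U):
2 3 0
4 7 6
5 1 8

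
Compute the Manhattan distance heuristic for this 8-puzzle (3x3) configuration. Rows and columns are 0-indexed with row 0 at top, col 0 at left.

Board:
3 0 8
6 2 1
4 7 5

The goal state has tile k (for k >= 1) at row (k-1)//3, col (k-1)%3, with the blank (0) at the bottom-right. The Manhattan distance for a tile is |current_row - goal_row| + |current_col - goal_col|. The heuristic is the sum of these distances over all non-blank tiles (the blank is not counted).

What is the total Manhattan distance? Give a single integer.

Tile 3: (0,0)->(0,2) = 2
Tile 8: (0,2)->(2,1) = 3
Tile 6: (1,0)->(1,2) = 2
Tile 2: (1,1)->(0,1) = 1
Tile 1: (1,2)->(0,0) = 3
Tile 4: (2,0)->(1,0) = 1
Tile 7: (2,1)->(2,0) = 1
Tile 5: (2,2)->(1,1) = 2
Sum: 2 + 3 + 2 + 1 + 3 + 1 + 1 + 2 = 15

Answer: 15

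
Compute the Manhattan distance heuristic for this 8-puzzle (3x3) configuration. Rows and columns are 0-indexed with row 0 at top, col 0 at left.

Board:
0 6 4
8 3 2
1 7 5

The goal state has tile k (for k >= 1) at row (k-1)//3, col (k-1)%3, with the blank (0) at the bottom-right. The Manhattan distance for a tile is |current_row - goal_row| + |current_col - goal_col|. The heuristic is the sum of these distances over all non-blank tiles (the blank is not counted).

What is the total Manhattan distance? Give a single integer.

Tile 6: at (0,1), goal (1,2), distance |0-1|+|1-2| = 2
Tile 4: at (0,2), goal (1,0), distance |0-1|+|2-0| = 3
Tile 8: at (1,0), goal (2,1), distance |1-2|+|0-1| = 2
Tile 3: at (1,1), goal (0,2), distance |1-0|+|1-2| = 2
Tile 2: at (1,2), goal (0,1), distance |1-0|+|2-1| = 2
Tile 1: at (2,0), goal (0,0), distance |2-0|+|0-0| = 2
Tile 7: at (2,1), goal (2,0), distance |2-2|+|1-0| = 1
Tile 5: at (2,2), goal (1,1), distance |2-1|+|2-1| = 2
Sum: 2 + 3 + 2 + 2 + 2 + 2 + 1 + 2 = 16

Answer: 16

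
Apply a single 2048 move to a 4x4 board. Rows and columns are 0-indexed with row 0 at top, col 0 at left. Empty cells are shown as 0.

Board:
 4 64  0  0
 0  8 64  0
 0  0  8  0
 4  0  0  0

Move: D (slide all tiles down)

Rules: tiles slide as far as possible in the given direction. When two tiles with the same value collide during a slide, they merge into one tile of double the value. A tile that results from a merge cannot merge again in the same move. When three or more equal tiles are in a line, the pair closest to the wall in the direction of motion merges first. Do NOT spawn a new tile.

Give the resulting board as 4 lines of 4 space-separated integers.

Answer:  0  0  0  0
 0  0  0  0
 0 64 64  0
 8  8  8  0

Derivation:
Slide down:
col 0: [4, 0, 0, 4] -> [0, 0, 0, 8]
col 1: [64, 8, 0, 0] -> [0, 0, 64, 8]
col 2: [0, 64, 8, 0] -> [0, 0, 64, 8]
col 3: [0, 0, 0, 0] -> [0, 0, 0, 0]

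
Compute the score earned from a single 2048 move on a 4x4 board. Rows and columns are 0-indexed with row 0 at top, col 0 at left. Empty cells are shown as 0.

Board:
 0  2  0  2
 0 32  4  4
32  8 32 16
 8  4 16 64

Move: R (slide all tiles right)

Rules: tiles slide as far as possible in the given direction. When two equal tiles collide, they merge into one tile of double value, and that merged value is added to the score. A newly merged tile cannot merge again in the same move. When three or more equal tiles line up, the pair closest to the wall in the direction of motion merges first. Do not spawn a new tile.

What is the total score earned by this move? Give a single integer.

Slide right:
row 0: [0, 2, 0, 2] -> [0, 0, 0, 4]  score +4 (running 4)
row 1: [0, 32, 4, 4] -> [0, 0, 32, 8]  score +8 (running 12)
row 2: [32, 8, 32, 16] -> [32, 8, 32, 16]  score +0 (running 12)
row 3: [8, 4, 16, 64] -> [8, 4, 16, 64]  score +0 (running 12)
Board after move:
 0  0  0  4
 0  0 32  8
32  8 32 16
 8  4 16 64

Answer: 12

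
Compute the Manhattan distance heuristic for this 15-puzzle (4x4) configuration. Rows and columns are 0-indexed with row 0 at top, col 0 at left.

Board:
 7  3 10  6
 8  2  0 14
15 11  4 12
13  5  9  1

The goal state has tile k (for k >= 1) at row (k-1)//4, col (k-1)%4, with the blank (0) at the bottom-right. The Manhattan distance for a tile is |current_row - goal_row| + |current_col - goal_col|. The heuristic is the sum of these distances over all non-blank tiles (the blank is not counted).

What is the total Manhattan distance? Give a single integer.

Tile 7: at (0,0), goal (1,2), distance |0-1|+|0-2| = 3
Tile 3: at (0,1), goal (0,2), distance |0-0|+|1-2| = 1
Tile 10: at (0,2), goal (2,1), distance |0-2|+|2-1| = 3
Tile 6: at (0,3), goal (1,1), distance |0-1|+|3-1| = 3
Tile 8: at (1,0), goal (1,3), distance |1-1|+|0-3| = 3
Tile 2: at (1,1), goal (0,1), distance |1-0|+|1-1| = 1
Tile 14: at (1,3), goal (3,1), distance |1-3|+|3-1| = 4
Tile 15: at (2,0), goal (3,2), distance |2-3|+|0-2| = 3
Tile 11: at (2,1), goal (2,2), distance |2-2|+|1-2| = 1
Tile 4: at (2,2), goal (0,3), distance |2-0|+|2-3| = 3
Tile 12: at (2,3), goal (2,3), distance |2-2|+|3-3| = 0
Tile 13: at (3,0), goal (3,0), distance |3-3|+|0-0| = 0
Tile 5: at (3,1), goal (1,0), distance |3-1|+|1-0| = 3
Tile 9: at (3,2), goal (2,0), distance |3-2|+|2-0| = 3
Tile 1: at (3,3), goal (0,0), distance |3-0|+|3-0| = 6
Sum: 3 + 1 + 3 + 3 + 3 + 1 + 4 + 3 + 1 + 3 + 0 + 0 + 3 + 3 + 6 = 37

Answer: 37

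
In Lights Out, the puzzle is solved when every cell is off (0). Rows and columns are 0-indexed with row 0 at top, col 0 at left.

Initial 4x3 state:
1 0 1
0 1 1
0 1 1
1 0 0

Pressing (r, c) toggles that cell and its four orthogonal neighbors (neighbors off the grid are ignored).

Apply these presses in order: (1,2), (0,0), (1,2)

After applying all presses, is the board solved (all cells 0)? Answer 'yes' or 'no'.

After press 1 at (1,2):
1 0 0
0 0 0
0 1 0
1 0 0

After press 2 at (0,0):
0 1 0
1 0 0
0 1 0
1 0 0

After press 3 at (1,2):
0 1 1
1 1 1
0 1 1
1 0 0

Lights still on: 8

Answer: no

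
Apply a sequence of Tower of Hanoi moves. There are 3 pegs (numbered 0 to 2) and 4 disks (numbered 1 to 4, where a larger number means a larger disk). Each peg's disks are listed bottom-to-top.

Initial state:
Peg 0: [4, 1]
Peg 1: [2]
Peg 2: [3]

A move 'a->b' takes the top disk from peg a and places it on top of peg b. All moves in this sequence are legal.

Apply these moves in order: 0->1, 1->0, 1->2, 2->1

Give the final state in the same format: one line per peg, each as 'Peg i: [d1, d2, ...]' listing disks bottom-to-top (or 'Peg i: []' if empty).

After move 1 (0->1):
Peg 0: [4]
Peg 1: [2, 1]
Peg 2: [3]

After move 2 (1->0):
Peg 0: [4, 1]
Peg 1: [2]
Peg 2: [3]

After move 3 (1->2):
Peg 0: [4, 1]
Peg 1: []
Peg 2: [3, 2]

After move 4 (2->1):
Peg 0: [4, 1]
Peg 1: [2]
Peg 2: [3]

Answer: Peg 0: [4, 1]
Peg 1: [2]
Peg 2: [3]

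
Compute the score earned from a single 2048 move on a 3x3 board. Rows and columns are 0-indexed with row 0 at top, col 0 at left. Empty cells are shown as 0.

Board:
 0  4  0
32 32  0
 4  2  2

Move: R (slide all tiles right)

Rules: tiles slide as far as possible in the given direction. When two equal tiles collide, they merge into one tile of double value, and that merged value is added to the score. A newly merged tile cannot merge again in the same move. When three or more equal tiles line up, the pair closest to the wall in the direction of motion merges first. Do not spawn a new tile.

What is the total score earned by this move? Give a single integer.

Answer: 68

Derivation:
Slide right:
row 0: [0, 4, 0] -> [0, 0, 4]  score +0 (running 0)
row 1: [32, 32, 0] -> [0, 0, 64]  score +64 (running 64)
row 2: [4, 2, 2] -> [0, 4, 4]  score +4 (running 68)
Board after move:
 0  0  4
 0  0 64
 0  4  4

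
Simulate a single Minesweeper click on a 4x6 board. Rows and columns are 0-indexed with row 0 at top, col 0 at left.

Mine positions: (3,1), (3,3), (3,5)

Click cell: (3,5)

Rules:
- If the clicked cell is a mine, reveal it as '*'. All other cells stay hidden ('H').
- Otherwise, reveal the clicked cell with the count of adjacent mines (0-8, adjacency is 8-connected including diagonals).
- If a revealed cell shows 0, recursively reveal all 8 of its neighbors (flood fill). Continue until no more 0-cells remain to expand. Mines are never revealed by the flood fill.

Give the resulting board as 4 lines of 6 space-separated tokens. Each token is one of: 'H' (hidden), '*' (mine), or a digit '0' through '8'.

H H H H H H
H H H H H H
H H H H H H
H H H H H *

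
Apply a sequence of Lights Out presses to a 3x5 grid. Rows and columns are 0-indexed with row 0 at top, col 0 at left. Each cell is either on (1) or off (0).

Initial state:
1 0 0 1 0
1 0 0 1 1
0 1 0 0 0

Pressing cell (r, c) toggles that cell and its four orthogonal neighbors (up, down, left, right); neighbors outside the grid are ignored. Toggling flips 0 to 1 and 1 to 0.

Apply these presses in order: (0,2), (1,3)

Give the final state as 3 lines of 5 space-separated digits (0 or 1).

After press 1 at (0,2):
1 1 1 0 0
1 0 1 1 1
0 1 0 0 0

After press 2 at (1,3):
1 1 1 1 0
1 0 0 0 0
0 1 0 1 0

Answer: 1 1 1 1 0
1 0 0 0 0
0 1 0 1 0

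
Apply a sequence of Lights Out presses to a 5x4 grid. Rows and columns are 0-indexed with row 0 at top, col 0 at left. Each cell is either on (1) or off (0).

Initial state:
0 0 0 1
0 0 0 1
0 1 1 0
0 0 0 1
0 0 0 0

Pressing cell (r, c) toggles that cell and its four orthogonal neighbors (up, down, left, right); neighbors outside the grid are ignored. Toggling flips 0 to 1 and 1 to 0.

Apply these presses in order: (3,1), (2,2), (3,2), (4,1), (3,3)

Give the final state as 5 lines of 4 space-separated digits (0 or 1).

After press 1 at (3,1):
0 0 0 1
0 0 0 1
0 0 1 0
1 1 1 1
0 1 0 0

After press 2 at (2,2):
0 0 0 1
0 0 1 1
0 1 0 1
1 1 0 1
0 1 0 0

After press 3 at (3,2):
0 0 0 1
0 0 1 1
0 1 1 1
1 0 1 0
0 1 1 0

After press 4 at (4,1):
0 0 0 1
0 0 1 1
0 1 1 1
1 1 1 0
1 0 0 0

After press 5 at (3,3):
0 0 0 1
0 0 1 1
0 1 1 0
1 1 0 1
1 0 0 1

Answer: 0 0 0 1
0 0 1 1
0 1 1 0
1 1 0 1
1 0 0 1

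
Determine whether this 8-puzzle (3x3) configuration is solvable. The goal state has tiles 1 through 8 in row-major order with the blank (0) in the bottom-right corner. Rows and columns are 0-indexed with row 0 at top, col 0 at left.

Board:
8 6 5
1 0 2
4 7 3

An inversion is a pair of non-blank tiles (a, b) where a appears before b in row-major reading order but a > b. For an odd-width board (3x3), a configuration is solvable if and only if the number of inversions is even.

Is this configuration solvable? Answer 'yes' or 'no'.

Inversions (pairs i<j in row-major order where tile[i] > tile[j] > 0): 18
18 is even, so the puzzle is solvable.

Answer: yes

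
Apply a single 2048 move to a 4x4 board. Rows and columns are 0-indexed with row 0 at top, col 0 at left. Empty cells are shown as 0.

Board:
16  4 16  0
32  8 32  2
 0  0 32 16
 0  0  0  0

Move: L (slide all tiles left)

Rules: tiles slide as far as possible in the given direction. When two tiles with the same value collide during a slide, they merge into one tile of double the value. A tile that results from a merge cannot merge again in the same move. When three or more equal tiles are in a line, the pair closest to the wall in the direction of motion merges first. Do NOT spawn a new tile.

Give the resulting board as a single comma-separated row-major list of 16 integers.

Answer: 16, 4, 16, 0, 32, 8, 32, 2, 32, 16, 0, 0, 0, 0, 0, 0

Derivation:
Slide left:
row 0: [16, 4, 16, 0] -> [16, 4, 16, 0]
row 1: [32, 8, 32, 2] -> [32, 8, 32, 2]
row 2: [0, 0, 32, 16] -> [32, 16, 0, 0]
row 3: [0, 0, 0, 0] -> [0, 0, 0, 0]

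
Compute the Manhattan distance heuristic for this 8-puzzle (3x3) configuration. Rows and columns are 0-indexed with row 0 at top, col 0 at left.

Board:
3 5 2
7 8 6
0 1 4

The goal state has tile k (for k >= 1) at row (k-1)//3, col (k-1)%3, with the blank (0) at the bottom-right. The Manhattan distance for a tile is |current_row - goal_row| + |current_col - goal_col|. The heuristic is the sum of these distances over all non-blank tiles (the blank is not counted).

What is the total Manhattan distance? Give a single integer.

Answer: 12

Derivation:
Tile 3: (0,0)->(0,2) = 2
Tile 5: (0,1)->(1,1) = 1
Tile 2: (0,2)->(0,1) = 1
Tile 7: (1,0)->(2,0) = 1
Tile 8: (1,1)->(2,1) = 1
Tile 6: (1,2)->(1,2) = 0
Tile 1: (2,1)->(0,0) = 3
Tile 4: (2,2)->(1,0) = 3
Sum: 2 + 1 + 1 + 1 + 1 + 0 + 3 + 3 = 12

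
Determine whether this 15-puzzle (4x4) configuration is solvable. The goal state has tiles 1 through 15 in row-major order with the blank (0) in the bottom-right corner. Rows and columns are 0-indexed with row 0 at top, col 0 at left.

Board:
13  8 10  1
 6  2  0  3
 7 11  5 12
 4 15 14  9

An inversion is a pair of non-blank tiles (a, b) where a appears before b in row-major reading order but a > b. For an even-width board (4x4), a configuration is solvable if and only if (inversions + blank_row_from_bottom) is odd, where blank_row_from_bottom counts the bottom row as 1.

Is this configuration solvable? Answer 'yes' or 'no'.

Answer: yes

Derivation:
Inversions: 42
Blank is in row 1 (0-indexed from top), which is row 3 counting from the bottom (bottom = 1).
42 + 3 = 45, which is odd, so the puzzle is solvable.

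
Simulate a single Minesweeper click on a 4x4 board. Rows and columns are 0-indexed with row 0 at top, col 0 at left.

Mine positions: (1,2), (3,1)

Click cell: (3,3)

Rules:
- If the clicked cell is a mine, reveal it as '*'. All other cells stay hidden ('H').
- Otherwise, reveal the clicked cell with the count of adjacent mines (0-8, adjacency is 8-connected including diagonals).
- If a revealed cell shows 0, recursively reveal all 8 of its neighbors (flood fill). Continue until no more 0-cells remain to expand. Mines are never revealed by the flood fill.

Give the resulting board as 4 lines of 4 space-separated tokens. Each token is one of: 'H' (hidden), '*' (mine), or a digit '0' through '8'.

H H H H
H H H H
H H 2 1
H H 1 0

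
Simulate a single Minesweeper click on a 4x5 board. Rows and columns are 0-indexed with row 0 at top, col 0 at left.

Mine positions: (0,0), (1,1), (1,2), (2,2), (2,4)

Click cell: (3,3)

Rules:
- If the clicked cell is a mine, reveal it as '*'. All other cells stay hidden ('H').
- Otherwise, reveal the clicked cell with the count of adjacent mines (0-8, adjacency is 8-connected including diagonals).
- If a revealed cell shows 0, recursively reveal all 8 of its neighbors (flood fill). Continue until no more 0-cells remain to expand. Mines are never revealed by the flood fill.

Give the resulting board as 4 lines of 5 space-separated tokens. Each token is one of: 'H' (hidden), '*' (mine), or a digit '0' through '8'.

H H H H H
H H H H H
H H H H H
H H H 2 H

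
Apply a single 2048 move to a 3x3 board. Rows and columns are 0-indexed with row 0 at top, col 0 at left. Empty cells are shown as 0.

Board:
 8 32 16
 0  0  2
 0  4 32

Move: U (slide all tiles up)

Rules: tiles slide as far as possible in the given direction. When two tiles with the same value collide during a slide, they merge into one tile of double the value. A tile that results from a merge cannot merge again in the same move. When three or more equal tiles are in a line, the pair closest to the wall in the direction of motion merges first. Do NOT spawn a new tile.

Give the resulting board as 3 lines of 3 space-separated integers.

Answer:  8 32 16
 0  4  2
 0  0 32

Derivation:
Slide up:
col 0: [8, 0, 0] -> [8, 0, 0]
col 1: [32, 0, 4] -> [32, 4, 0]
col 2: [16, 2, 32] -> [16, 2, 32]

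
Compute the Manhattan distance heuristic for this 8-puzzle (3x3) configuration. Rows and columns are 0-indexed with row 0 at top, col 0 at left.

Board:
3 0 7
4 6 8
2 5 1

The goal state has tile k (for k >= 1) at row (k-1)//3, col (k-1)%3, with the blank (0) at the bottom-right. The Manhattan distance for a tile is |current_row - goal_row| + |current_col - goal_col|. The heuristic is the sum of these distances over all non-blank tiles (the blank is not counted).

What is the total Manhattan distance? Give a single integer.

Tile 3: (0,0)->(0,2) = 2
Tile 7: (0,2)->(2,0) = 4
Tile 4: (1,0)->(1,0) = 0
Tile 6: (1,1)->(1,2) = 1
Tile 8: (1,2)->(2,1) = 2
Tile 2: (2,0)->(0,1) = 3
Tile 5: (2,1)->(1,1) = 1
Tile 1: (2,2)->(0,0) = 4
Sum: 2 + 4 + 0 + 1 + 2 + 3 + 1 + 4 = 17

Answer: 17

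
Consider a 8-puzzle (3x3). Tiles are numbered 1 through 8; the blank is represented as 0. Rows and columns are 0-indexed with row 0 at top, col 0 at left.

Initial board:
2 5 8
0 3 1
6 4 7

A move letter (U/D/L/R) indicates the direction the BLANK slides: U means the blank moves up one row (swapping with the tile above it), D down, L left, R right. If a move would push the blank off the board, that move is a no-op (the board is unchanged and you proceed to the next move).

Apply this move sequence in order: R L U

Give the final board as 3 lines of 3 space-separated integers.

Answer: 0 5 8
2 3 1
6 4 7

Derivation:
After move 1 (R):
2 5 8
3 0 1
6 4 7

After move 2 (L):
2 5 8
0 3 1
6 4 7

After move 3 (U):
0 5 8
2 3 1
6 4 7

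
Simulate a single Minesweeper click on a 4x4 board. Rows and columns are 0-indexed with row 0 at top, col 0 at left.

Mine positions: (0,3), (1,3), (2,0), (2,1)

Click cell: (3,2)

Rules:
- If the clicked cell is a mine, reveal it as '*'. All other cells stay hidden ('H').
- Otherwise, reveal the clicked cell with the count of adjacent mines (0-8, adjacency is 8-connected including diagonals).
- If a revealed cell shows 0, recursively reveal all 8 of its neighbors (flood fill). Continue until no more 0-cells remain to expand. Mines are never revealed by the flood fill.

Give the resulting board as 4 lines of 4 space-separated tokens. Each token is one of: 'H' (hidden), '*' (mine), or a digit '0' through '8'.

H H H H
H H H H
H H H H
H H 1 H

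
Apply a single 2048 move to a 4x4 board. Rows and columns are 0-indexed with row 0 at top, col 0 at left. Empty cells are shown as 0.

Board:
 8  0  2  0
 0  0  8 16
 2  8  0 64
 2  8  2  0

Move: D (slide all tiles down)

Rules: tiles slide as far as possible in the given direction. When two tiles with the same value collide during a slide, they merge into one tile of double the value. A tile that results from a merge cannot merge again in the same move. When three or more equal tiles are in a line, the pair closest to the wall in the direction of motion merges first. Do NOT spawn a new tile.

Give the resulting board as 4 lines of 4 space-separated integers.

Answer:  0  0  0  0
 0  0  2  0
 8  0  8 16
 4 16  2 64

Derivation:
Slide down:
col 0: [8, 0, 2, 2] -> [0, 0, 8, 4]
col 1: [0, 0, 8, 8] -> [0, 0, 0, 16]
col 2: [2, 8, 0, 2] -> [0, 2, 8, 2]
col 3: [0, 16, 64, 0] -> [0, 0, 16, 64]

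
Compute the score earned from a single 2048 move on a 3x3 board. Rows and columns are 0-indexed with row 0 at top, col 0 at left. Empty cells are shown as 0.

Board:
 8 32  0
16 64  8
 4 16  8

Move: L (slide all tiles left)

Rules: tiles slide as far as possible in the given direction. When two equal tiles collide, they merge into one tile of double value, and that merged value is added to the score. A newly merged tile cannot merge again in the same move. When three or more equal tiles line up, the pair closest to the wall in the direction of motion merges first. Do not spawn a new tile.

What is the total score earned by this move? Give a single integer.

Slide left:
row 0: [8, 32, 0] -> [8, 32, 0]  score +0 (running 0)
row 1: [16, 64, 8] -> [16, 64, 8]  score +0 (running 0)
row 2: [4, 16, 8] -> [4, 16, 8]  score +0 (running 0)
Board after move:
 8 32  0
16 64  8
 4 16  8

Answer: 0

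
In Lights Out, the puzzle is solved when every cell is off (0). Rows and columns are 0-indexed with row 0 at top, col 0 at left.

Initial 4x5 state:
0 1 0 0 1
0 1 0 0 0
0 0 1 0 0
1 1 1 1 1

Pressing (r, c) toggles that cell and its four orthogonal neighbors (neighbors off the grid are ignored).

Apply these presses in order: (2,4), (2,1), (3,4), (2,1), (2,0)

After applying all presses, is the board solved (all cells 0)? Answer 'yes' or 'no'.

After press 1 at (2,4):
0 1 0 0 1
0 1 0 0 1
0 0 1 1 1
1 1 1 1 0

After press 2 at (2,1):
0 1 0 0 1
0 0 0 0 1
1 1 0 1 1
1 0 1 1 0

After press 3 at (3,4):
0 1 0 0 1
0 0 0 0 1
1 1 0 1 0
1 0 1 0 1

After press 4 at (2,1):
0 1 0 0 1
0 1 0 0 1
0 0 1 1 0
1 1 1 0 1

After press 5 at (2,0):
0 1 0 0 1
1 1 0 0 1
1 1 1 1 0
0 1 1 0 1

Lights still on: 12

Answer: no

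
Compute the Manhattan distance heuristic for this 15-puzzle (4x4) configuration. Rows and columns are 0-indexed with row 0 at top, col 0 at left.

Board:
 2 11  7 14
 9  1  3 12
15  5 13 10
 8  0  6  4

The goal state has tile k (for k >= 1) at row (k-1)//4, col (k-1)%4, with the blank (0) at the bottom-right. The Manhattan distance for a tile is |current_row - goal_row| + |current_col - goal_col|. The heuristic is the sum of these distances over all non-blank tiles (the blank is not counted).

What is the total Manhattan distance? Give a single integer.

Tile 2: at (0,0), goal (0,1), distance |0-0|+|0-1| = 1
Tile 11: at (0,1), goal (2,2), distance |0-2|+|1-2| = 3
Tile 7: at (0,2), goal (1,2), distance |0-1|+|2-2| = 1
Tile 14: at (0,3), goal (3,1), distance |0-3|+|3-1| = 5
Tile 9: at (1,0), goal (2,0), distance |1-2|+|0-0| = 1
Tile 1: at (1,1), goal (0,0), distance |1-0|+|1-0| = 2
Tile 3: at (1,2), goal (0,2), distance |1-0|+|2-2| = 1
Tile 12: at (1,3), goal (2,3), distance |1-2|+|3-3| = 1
Tile 15: at (2,0), goal (3,2), distance |2-3|+|0-2| = 3
Tile 5: at (2,1), goal (1,0), distance |2-1|+|1-0| = 2
Tile 13: at (2,2), goal (3,0), distance |2-3|+|2-0| = 3
Tile 10: at (2,3), goal (2,1), distance |2-2|+|3-1| = 2
Tile 8: at (3,0), goal (1,3), distance |3-1|+|0-3| = 5
Tile 6: at (3,2), goal (1,1), distance |3-1|+|2-1| = 3
Tile 4: at (3,3), goal (0,3), distance |3-0|+|3-3| = 3
Sum: 1 + 3 + 1 + 5 + 1 + 2 + 1 + 1 + 3 + 2 + 3 + 2 + 5 + 3 + 3 = 36

Answer: 36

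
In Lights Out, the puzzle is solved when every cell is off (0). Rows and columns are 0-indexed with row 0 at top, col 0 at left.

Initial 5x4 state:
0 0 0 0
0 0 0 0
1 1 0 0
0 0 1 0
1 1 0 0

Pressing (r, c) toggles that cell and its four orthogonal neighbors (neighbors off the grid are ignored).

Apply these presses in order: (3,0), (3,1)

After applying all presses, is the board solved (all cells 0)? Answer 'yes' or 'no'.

After press 1 at (3,0):
0 0 0 0
0 0 0 0
0 1 0 0
1 1 1 0
0 1 0 0

After press 2 at (3,1):
0 0 0 0
0 0 0 0
0 0 0 0
0 0 0 0
0 0 0 0

Lights still on: 0

Answer: yes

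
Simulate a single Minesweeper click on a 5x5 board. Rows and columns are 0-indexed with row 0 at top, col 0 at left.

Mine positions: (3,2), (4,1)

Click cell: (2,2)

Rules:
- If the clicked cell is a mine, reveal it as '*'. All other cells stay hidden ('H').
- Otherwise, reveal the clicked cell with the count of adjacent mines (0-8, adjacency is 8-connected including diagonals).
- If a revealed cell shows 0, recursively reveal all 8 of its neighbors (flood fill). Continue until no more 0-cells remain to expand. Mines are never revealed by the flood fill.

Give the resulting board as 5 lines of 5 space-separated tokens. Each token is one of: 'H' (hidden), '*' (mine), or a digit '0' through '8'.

H H H H H
H H H H H
H H 1 H H
H H H H H
H H H H H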